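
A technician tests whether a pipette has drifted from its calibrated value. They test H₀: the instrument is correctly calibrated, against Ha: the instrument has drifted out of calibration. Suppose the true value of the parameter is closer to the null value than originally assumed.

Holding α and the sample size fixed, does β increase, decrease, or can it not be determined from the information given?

It increases.

A smaller true effect puts the Ha sampling distribution closer to H₀, so more of it falls in the non-rejection region.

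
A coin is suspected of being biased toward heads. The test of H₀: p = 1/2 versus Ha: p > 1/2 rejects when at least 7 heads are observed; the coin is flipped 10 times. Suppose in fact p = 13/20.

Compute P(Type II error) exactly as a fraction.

β = P(fail to reject H₀ | Ha true) = P(X ≤ 6 | p = 13/20), X ~ Binomial(10, 13/20).
Adding the binomial probabilities P(X=0)+…+P(X=6) at p = 13/20 gives 1244602838129/2560000000000.

1244602838129/2560000000000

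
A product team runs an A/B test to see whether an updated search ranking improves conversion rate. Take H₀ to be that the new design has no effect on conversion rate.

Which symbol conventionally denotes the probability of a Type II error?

β

P(Type II error) = P(fail to reject H₀ | H₀ false) = β.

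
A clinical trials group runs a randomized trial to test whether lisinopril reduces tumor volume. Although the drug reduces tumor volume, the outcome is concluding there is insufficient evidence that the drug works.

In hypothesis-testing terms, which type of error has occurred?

Type II error

The null hypothesis here is that the drug has no effect on tumor volume.
'Concluding there is insufficient evidence that the drug works' corresponds to failing to reject H₀.
H₀ was not rejected but H₀ is false — a Type II error (false negative).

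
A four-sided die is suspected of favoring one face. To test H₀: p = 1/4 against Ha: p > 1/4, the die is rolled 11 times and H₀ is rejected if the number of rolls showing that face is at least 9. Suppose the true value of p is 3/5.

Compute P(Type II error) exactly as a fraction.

Under the alternative p = 3/5, Y ~ Binomial(11, 3/5); β is the probability the test does not reject, P(Y < 9).
Equivalently, β = 1 − P(Y ≥ 9) = 8604328/9765625.

8604328/9765625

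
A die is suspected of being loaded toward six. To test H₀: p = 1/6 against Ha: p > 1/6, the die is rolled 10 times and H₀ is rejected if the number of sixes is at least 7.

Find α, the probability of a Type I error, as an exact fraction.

Under H₀, S ~ Binomial(10, 1/6), and α = P(S ≥ 7).
P(S ≥ 7) = Σ_{j=7}^{10} C(10,j)·(1/6)^j·(5/6)^{10-j} = 337/1259712.

337/1259712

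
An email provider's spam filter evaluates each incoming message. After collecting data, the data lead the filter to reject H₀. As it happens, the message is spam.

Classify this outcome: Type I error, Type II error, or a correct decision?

Neither — the decision is correct.

The conventional null hypothesis here is that the message is legitimate (not spam).
The test rejected a false H₀ — the decision matches the true state.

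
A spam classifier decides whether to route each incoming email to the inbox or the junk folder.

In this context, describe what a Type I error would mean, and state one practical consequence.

With the conventional null hypothesis that the message is legitimate (not spam):
A Type I error is rejecting H₀ when H₀ is true.
Here that means sending the message to the spam folder when actually the message is legitimate (not spam).

A Type I error would mean concluding that the message is spam when in fact the message is legitimate (not spam). Consequence: a legitimate email — possibly an important one — is hidden in the spam folder.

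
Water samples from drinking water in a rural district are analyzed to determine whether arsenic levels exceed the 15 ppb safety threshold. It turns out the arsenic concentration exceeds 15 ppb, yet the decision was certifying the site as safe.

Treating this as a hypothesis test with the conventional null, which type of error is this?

Type II error

The null hypothesis here is that the arsenic concentration is at or below 15 ppb (safe).
'Certifying the site as safe' corresponds to failing to reject H₀.
H₀ was not rejected but H₀ is false — a Type II error (false negative).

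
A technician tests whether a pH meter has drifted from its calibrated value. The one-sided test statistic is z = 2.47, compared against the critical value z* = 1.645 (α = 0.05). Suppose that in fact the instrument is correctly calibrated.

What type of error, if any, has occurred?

Type I error

The conventional null hypothesis is that the instrument is correctly calibrated.
Since z = 2.47 > z* = 1.645, H₀ is rejected.
H₀ is true (actually the instrument is correctly calibrated).
Rejecting a true H₀ is a Type I error.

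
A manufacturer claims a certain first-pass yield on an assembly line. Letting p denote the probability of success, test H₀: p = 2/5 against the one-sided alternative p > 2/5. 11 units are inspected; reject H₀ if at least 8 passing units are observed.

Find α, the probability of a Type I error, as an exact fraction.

285952/9765625

The Type I error probability is α = P(X ≥ 8) computed under H₀, where X ~ Binomial(11, 2/5).
P(X ≥ 8) = Σ_{j=8}^{11} C(11,j)·(2/5)^j·(3/5)^{11-j} = 285952/9765625.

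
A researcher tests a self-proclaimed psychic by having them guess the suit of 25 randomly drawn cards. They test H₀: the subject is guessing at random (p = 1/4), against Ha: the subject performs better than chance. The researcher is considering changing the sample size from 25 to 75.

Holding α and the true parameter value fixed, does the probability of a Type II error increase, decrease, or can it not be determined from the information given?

More data shrinks sampling variability; the test statistic under Ha concentrates further from the null value, making rejection more likely.

It decreases.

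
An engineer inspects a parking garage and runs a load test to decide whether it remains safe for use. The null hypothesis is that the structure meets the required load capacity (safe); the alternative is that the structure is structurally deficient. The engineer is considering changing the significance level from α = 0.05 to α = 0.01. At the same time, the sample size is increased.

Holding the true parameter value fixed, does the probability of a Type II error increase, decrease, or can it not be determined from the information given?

The first change alone would make β increase; the second alone would make β decrease. Which effect dominates depends on the magnitudes, which are not given.

Cannot be determined from the information given.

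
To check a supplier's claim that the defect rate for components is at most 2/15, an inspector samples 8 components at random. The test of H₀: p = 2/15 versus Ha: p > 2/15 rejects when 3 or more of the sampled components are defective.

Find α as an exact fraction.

α = P(reject H₀ | H₀ true) = P(Y ≥ 3 | p = 2/15), Y ~ Binomial(8, 2/15).
Computing the lower-tail complement: 1 − 786769867/854296875 = 67527008/854296875.

67527008/854296875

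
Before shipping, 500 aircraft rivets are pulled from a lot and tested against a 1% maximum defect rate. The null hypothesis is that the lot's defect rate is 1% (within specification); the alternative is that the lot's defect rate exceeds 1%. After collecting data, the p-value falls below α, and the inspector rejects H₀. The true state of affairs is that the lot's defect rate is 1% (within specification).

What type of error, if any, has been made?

Type I error

H₀ was rejected, but H₀ is actually true.
Rejecting a true null hypothesis is a Type I error (false positive).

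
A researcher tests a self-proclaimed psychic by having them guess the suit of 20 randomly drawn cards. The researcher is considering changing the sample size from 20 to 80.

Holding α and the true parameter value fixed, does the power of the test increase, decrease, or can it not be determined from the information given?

Increasing n separates the H₀ and Ha sampling distributions, so under Ha fewer outcomes land in the acceptance region.
Since power = 1 − β and β decreases, power increases.

It increases.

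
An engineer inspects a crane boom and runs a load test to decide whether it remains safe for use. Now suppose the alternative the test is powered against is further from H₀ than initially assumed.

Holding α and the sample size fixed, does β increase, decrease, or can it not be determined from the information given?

The further the true parameter sits from the null value, the more of the Ha sampling distribution falls in the rejection region.

It decreases.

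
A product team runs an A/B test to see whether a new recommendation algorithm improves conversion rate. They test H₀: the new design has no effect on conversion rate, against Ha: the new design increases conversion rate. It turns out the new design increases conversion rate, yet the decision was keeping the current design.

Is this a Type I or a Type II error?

Type II error

'Keeping the current design' corresponds to failing to reject H₀.
H₀ was not rejected but H₀ is false — a Type II error (false negative).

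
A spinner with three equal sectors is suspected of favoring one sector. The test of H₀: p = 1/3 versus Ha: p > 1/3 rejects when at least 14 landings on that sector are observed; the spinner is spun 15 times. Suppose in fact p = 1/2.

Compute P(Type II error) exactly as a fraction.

β = P(fail to reject H₀ | Ha true) = P(S ≤ 13 | p = 1/2), S ~ Binomial(15, 1/2).
Summing C(15,j)·(1/2)^j·(1/2)^{15-j} for j = 0..13 gives 2047/2048.

2047/2048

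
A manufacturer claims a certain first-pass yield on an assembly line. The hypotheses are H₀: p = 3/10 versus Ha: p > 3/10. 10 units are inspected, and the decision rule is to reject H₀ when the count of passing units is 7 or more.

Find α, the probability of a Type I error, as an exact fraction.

6620049/625000000

The Type I error probability is α = P(X ≥ 7) computed under H₀, where X ~ Binomial(10, 3/10).
Summing C(10,j)(3/10)^j(7/10)^{10−j} for j = 7,…,10 gives 6620049/625000000.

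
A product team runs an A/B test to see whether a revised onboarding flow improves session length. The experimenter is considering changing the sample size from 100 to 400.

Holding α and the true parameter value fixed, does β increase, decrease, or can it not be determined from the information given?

A larger sample reduces the standard error, pulling the sampling distribution under Ha further from the non-rejection region.

It decreases.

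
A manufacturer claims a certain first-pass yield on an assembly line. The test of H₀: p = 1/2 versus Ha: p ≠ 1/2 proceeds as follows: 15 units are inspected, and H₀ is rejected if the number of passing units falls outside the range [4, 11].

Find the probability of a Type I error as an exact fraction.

9/256

The significance level is the null-hypothesis probability of the rejection region {≤3} ∪ {≥12}.
The two tails are symmetric, so α = 2·(1 + 15 + 105 + 455)/2^15 = 1152/32768 = 9/256.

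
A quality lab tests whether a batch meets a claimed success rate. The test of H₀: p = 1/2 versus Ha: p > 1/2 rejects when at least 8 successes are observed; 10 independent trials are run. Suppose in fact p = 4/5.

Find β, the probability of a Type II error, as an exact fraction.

3146489/9765625

β = P(fail to reject H₀ | Ha true) = P(K ≤ 7 | p = 4/5), K ~ Binomial(10, 4/5).
Equivalently, β = 1 − P(K ≥ 8) = 3146489/9765625.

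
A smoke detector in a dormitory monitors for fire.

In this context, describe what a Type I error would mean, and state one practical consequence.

A Type I error would mean concluding that there is a fire when in fact there is no fire. Consequence: the building is evacuated for a false alarm, disrupting work.

With the conventional null hypothesis that there is no fire:
A Type I error is rejecting H₀ when H₀ is true.
Here that means sounding the alarm and evacuating the building when actually there is no fire.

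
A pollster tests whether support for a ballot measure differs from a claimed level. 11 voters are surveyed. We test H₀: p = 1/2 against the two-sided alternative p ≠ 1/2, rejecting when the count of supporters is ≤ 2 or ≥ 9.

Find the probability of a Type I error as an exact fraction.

The significance level is the null-hypothesis probability of the rejection region {≤2} ∪ {≥9}.
The two tails are symmetric, so α = 2·(1 + 11 + 55)/2^11 = 134/2048 = 67/1024.

67/1024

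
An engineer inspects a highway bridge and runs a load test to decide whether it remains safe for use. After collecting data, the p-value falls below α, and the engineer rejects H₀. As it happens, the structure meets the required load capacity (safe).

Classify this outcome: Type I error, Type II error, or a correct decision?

The conventional null hypothesis here is that the structure meets the required load capacity (safe).
H₀ was rejected, but H₀ is actually true.
Rejecting a true null hypothesis is a Type I error (false positive).

Type I error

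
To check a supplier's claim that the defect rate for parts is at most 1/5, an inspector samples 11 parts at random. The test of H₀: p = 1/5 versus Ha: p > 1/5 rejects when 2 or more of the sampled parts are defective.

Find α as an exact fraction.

Under H₀, X ~ Binomial(11, 1/5); the Type I error rate is P(X ≥ 2).
Computing the lower-tail complement: 1 − 3145728/9765625 = 6619897/9765625.

6619897/9765625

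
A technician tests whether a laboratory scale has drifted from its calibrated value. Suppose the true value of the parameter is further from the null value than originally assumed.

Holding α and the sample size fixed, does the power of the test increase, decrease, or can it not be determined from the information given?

It increases.

A bigger departure from H₀ is easier for the test to detect, so it fails to reject less often.
Since power = 1 − β and β decreases, power increases.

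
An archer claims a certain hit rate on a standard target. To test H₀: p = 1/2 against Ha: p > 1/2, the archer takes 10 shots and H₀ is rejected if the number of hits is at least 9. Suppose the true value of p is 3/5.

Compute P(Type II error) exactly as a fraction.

Under the alternative p = 3/5, Y ~ Binomial(10, 3/5); β is the probability the test does not reject, P(Y < 9).
Adding the binomial probabilities P(Y=0)+…+P(Y=8) at p = 3/5 gives 9312916/9765625.

9312916/9765625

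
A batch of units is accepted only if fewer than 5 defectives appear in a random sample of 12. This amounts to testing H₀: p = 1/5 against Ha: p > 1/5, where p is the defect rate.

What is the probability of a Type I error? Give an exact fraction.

Under H₀, K ~ Binomial(12, 1/5); the Type I error rate is P(K ≥ 5).
Via the complement, α = 1 − Σ_{j=0}^{4} C(12,j)(1/5)^j(4/5)^{12-j} = 3542749/48828125.

3542749/48828125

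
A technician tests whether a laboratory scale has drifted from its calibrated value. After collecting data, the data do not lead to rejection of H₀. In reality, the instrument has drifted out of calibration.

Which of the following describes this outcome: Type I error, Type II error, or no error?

Type II error

The conventional null hypothesis here is that the instrument is correctly calibrated.
H₀ was not rejected, but H₀ is actually false.
Failing to reject a false null hypothesis is a Type II error (false negative).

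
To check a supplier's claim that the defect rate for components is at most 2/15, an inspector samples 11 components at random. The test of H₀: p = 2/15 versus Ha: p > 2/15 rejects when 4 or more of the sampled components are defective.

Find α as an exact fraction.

27663615392/576650390625

α = P(reject H₀ | H₀ true) = P(S ≥ 4 | p = 2/15), S ~ Binomial(11, 2/15).
α = 1 − P(S ≤ 3) = 1 − 548986775233/576650390625 = 27663615392/576650390625.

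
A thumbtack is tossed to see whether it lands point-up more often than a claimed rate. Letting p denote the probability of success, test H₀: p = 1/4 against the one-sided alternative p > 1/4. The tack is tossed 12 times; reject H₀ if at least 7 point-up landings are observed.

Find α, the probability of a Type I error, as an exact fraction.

Under H₀, X ~ Binomial(12, 1/4), and α = P(X ≥ 7).
Adding the binomial terms for j = 7 through 12 with p = 1/4 yields 119561/8388608.

119561/8388608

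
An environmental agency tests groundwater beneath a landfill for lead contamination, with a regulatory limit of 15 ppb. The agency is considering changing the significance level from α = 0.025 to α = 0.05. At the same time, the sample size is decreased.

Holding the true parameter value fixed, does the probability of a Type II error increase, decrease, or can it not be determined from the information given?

The first change alone would make β decrease; the second alone would make β increase. Which effect dominates depends on the magnitudes, which are not given.

Cannot be determined from the information given.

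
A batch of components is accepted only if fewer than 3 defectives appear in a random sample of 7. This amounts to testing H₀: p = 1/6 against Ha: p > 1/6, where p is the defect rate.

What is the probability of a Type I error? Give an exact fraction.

331/3456

The significance level is the probability, assuming p = 1/6, of seeing 3 or more defectives in 7 draws.
Computing the lower-tail complement: 1 − 3125/3456 = 331/3456.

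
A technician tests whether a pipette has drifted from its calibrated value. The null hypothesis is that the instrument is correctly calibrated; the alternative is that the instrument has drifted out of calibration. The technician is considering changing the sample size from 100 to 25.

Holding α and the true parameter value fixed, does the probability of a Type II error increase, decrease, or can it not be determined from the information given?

Reducing n widens both sampling distributions, so the test has less ability to distinguish Ha from H₀.

It increases.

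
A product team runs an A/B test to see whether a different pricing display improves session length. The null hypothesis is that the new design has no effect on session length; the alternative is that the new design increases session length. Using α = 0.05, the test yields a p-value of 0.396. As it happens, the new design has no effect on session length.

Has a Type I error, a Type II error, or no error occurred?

Since p = 0.396 ≥ α = 0.05, H₀ is not rejected.
H₀ is true (actually the new design has no effect on session length).
The decision matches the true state — no error.

No error (correct decision).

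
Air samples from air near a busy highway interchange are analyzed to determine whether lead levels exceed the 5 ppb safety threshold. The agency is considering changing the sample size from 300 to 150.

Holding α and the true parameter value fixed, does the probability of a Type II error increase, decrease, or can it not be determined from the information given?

It increases.

With less data the test statistic is noisier; under Ha, more outcomes land inside the acceptance region.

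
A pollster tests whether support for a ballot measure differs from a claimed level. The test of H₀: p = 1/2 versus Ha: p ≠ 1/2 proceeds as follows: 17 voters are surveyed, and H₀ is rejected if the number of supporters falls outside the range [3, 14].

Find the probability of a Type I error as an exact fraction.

77/32768

α = P(K ≤ 2 or K ≥ 15 | p = 1/2), K ~ Binomial(17, 1/2).
By symmetry, α = 2·P(K ≤ 2) = 2·(1 + 17 + 136)/131072 = 308/131072 = 77/32768.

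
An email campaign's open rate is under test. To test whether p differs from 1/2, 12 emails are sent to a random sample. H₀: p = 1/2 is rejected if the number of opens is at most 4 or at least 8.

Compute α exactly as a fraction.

Under H₀, S ~ Binomial(12, 1/2); α is the probability of landing in either tail, P(S ≤ 4) + P(S ≥ 8).
By symmetry, α = 2·P(S ≤ 4) = 2·(1 + 12 + 66 + 220 + 495)/4096 = 1588/4096 = 397/1024.

397/1024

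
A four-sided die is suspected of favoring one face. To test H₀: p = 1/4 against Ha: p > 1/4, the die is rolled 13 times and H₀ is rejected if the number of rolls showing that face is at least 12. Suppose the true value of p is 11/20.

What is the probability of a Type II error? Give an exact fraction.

636861571623279/640000000000000

β = P(fail to reject H₀ | Ha true) = P(S ≤ 11 | p = 11/20), S ~ Binomial(13, 11/20).
Equivalently, β = 1 − P(S ≥ 12) = 636861571623279/640000000000000.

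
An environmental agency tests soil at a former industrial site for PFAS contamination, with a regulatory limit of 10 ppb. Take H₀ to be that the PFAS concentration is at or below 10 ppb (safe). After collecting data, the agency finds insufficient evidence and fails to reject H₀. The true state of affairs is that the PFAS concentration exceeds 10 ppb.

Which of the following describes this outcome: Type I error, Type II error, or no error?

H₀ was not rejected, but H₀ is actually false.
Failing to reject a false null hypothesis is a Type II error (false negative).

Type II error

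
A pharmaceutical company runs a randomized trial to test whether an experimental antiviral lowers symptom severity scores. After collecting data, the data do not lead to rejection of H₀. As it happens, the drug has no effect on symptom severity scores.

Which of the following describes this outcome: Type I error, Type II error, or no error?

No error — this is a correct decision.

The conventional null hypothesis here is that the drug has no effect on symptom severity scores.
The test retained a true H₀ — the decision matches the true state.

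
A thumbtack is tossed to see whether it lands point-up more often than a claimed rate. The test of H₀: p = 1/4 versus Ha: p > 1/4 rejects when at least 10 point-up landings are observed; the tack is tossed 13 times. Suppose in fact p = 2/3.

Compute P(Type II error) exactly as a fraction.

1080275/1594323

β = P(fail to reject H₀ | Ha true) = P(K ≤ 9 | p = 2/3), K ~ Binomial(13, 2/3).
Adding the binomial probabilities P(K=0)+…+P(K=9) at p = 2/3 gives 1080275/1594323.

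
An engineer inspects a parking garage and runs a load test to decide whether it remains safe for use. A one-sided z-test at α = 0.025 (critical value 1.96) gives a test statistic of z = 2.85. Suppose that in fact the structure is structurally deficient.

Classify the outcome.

The conventional null hypothesis is that the structure meets the required load capacity (safe).
Since z = 2.85 > z* = 1.96, H₀ is rejected.
H₀ is false (actually the structure is structurally deficient).
The decision matches the true state — no error.

Neither — the decision is correct.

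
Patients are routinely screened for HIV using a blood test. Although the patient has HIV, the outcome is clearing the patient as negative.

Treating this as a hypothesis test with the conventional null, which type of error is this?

The null hypothesis here is that the patient does not have HIV.
'Clearing the patient as negative' corresponds to failing to reject H₀.
H₀ was not rejected but H₀ is false — a Type II error (false negative).

Type II error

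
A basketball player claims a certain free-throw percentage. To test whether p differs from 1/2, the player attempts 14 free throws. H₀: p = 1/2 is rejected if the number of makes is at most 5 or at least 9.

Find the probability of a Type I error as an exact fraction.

3473/8192

Under H₀, Y ~ Binomial(14, 1/2); α is the probability of landing in either tail, P(Y ≤ 5) + P(Y ≥ 9).
Each tail has probability (1 + 14 + 91 + 364 + 1001 + 2002)/16384; doubling gives α = 6946/16384 = 3473/8192.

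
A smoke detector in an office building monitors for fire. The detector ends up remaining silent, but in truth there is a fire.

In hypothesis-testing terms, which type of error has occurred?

Type II error

The null hypothesis here is that there is no fire.
'Remaining silent' corresponds to failing to reject H₀.
H₀ was not rejected but H₀ is false — a Type II error (false negative).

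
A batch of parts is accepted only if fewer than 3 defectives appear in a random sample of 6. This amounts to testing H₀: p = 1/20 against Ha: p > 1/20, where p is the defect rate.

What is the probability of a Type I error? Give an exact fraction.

The significance level is the probability, assuming p = 1/20, of seeing 3 or more defectives in 6 draws.
Via the complement, α = 1 − Σ_{j=0}^{2} C(6,j)(1/20)^j(19/20)^{6-j} = 14271/6400000.

14271/6400000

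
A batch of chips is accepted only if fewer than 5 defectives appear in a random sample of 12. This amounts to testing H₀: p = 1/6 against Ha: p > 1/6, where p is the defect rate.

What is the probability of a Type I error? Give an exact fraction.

13187681/362797056

The significance level is the probability, assuming p = 1/6, of seeing 5 or more defectives in 12 draws.
Computing the lower-tail complement: 1 − 349609375/362797056 = 13187681/362797056.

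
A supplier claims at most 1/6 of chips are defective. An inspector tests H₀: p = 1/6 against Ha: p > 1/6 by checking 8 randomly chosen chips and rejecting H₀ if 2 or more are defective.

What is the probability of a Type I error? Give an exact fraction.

663991/1679616

α = P(reject H₀ | H₀ true) = P(K ≥ 2 | p = 1/6), K ~ Binomial(8, 1/6).
Via the complement, α = 1 − Σ_{j=0}^{1} C(8,j)(1/6)^j(5/6)^{8-j} = 663991/1679616.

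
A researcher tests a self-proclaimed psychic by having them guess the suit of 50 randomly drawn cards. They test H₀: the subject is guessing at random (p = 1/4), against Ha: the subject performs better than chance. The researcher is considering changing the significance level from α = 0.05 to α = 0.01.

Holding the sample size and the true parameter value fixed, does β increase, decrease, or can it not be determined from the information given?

It increases.

Lowering α raises the bar for rejection; under Ha, the test now fails to reject on outcomes it previously would have rejected.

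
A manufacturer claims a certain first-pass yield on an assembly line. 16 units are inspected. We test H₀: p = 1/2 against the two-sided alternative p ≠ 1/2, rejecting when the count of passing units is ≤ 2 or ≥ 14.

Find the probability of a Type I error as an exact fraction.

137/32768

The significance level is the null-hypothesis probability of the rejection region {≤2} ∪ {≥14}.
Each tail has probability (1 + 16 + 120)/65536; doubling gives α = 274/65536 = 137/32768.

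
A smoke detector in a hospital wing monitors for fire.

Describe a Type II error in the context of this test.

With the conventional null hypothesis that there is no fire:
A Type II error is failing to reject H₀ when H₀ is false.
Here that means remaining silent when actually there is a fire.

A Type II error would mean concluding that there is no fire (or at least failing to establish that there is a fire) when in fact there is a fire.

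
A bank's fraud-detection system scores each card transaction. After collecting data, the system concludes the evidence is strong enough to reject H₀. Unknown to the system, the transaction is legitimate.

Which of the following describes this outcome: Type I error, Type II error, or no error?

The conventional null hypothesis here is that the transaction is legitimate.
H₀ was rejected, but H₀ is actually true.
Rejecting a true null hypothesis is a Type I error (false positive).

Type I error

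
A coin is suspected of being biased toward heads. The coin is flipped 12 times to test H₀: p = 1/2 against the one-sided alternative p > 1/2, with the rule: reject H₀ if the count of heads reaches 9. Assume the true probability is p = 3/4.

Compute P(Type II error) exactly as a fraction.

5892517/16777216

A Type II error is failing to reject when Ha holds: with p = 3/4, β = P(Y ≤ 8).
Equivalently, β = 1 − P(Y ≥ 9) = 5892517/16777216.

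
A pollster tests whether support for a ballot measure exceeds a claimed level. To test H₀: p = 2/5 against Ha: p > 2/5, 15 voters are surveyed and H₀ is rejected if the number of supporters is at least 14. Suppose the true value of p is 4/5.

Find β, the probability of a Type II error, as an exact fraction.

Under the alternative p = 4/5, S ~ Binomial(15, 4/5); β is the probability the test does not reject, P(S < 14).
Equivalently, β = 1 − P(S ≥ 14) = 25417304461/30517578125.

25417304461/30517578125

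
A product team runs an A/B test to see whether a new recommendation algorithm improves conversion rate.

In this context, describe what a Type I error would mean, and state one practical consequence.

A Type I error would mean concluding that the new design increases conversion rate when in fact the new design has no effect on conversion rate. Consequence: engineering effort is spent shipping a change that doesn't actually help.

With the conventional null hypothesis that the new design has no effect on conversion rate:
A Type I error is rejecting H₀ when H₀ is true.
Here that means shipping the new feature to all users when actually the new design has no effect on conversion rate.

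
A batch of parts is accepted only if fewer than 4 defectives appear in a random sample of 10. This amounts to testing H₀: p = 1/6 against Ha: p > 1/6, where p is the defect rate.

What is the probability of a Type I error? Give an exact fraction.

29279/419904

α = P(reject H₀ | H₀ true) = P(Y ≥ 4 | p = 1/6), Y ~ Binomial(10, 1/6).
Computing the lower-tail complement: 1 − 390625/419904 = 29279/419904.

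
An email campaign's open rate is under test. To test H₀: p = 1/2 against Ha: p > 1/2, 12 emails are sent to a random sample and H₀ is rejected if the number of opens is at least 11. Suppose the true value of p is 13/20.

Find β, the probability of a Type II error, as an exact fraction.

Under the alternative p = 13/20, K ~ Binomial(12, 13/20); β is the probability the test does not reject, P(K < 11).
Adding the binomial probabilities P(K=0)+…+P(K=10) at p = 13/20 gives 3922160441778411/4096000000000000.

3922160441778411/4096000000000000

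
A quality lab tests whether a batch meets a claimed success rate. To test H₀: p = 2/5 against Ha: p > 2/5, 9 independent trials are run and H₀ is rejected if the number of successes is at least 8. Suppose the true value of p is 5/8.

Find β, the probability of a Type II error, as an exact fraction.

Under the alternative p = 5/8, Y ~ Binomial(9, 5/8); β is the probability the test does not reject, P(Y < 8).
Adding the binomial probabilities P(Y=0)+…+P(Y=7) at p = 5/8 gives 3803679/4194304.

3803679/4194304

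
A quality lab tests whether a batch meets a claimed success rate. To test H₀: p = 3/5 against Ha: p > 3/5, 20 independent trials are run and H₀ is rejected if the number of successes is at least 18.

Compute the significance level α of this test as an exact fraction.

α = P(reject H₀ | H₀ true) = P(S ≥ 18 | p = 3/5), with S ~ Binomial(20, 3/5).
Adding the binomial terms for j = 18 through 20 with p = 3/5 yields 344416814721/95367431640625.

344416814721/95367431640625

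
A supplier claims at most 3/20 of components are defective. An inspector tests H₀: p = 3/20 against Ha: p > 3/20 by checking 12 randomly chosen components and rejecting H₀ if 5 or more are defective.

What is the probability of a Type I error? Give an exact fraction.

9798413783967/409600000000000

The significance level is the probability, assuming p = 3/20, of seeing 5 or more defectives in 12 draws.
α = 1 − P(S ≤ 4) = 1 − 399801586216033/409600000000000 = 9798413783967/409600000000000.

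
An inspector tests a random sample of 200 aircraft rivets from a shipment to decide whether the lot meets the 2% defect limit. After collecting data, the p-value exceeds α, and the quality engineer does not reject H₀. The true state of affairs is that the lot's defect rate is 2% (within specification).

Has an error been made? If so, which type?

The conventional null hypothesis here is that the lot's defect rate is 2% (within specification).
The test retained a true H₀ — the decision matches the true state.

Neither — the decision is correct.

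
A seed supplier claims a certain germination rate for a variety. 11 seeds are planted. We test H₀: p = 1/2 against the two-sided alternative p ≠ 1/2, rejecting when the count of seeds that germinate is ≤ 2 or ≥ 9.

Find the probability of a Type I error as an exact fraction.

Under H₀, K ~ Binomial(11, 1/2); α is the probability of landing in either tail, P(K ≤ 2) + P(K ≥ 9).
By symmetry, α = 2·P(K ≤ 2) = 2·(1 + 11 + 55)/2048 = 134/2048 = 67/1024.

67/1024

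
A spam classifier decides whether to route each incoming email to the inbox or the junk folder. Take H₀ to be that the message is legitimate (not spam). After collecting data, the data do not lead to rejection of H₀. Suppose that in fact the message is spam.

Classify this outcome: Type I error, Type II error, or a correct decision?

H₀ was not rejected, but H₀ is actually false.
Failing to reject a false null hypothesis is a Type II error (false negative).

Type II error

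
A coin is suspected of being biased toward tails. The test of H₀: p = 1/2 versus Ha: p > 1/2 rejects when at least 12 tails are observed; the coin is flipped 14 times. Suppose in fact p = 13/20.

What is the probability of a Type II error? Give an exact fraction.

750447350803558569/819200000000000000

β = P(fail to reject H₀ | Ha true) = P(K ≤ 11 | p = 13/20), K ~ Binomial(14, 13/20).
Adding the binomial probabilities P(K=0)+…+P(K=11) at p = 13/20 gives 750447350803558569/819200000000000000.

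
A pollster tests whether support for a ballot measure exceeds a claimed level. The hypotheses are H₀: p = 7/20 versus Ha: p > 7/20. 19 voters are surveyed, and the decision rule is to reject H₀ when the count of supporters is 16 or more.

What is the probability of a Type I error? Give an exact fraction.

The Type I error probability is α = P(S ≥ 16) computed under H₀, where S ~ Binomial(19, 7/20).
Summing C(19,j)(7/20)^j(13/20)^{19−j} for j = 16,…,19 gives 4867859971043445677/327680000000000000000000.

4867859971043445677/327680000000000000000000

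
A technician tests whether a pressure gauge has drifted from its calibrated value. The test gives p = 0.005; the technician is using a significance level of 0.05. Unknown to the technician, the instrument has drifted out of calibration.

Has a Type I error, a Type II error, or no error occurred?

Neither — the decision is correct.

The conventional null hypothesis is that the instrument is correctly calibrated.
Since p = 0.005 < α = 0.05, H₀ is rejected.
H₀ is false (actually the instrument has drifted out of calibration).
The decision matches the true state — no error.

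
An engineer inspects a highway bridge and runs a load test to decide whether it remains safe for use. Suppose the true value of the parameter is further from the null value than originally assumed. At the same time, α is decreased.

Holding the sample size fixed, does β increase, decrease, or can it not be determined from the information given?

The first change alone would make β decrease; the second alone would make β increase. Which effect dominates depends on the magnitudes, which are not given.

Cannot be determined from the information given.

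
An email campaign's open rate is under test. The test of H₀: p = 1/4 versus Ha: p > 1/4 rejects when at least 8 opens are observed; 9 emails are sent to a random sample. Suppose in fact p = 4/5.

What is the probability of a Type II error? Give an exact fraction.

A Type II error is failing to reject when Ha holds: with p = 4/5, β = P(S ≤ 7).
Summing C(9,j)·(4/5)^j·(1/5)^{9-j} for j = 0..7 gives 1101157/1953125.

1101157/1953125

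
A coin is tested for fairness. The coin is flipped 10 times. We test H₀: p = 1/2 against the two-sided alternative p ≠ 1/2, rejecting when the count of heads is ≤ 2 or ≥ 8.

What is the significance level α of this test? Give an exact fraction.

Under H₀, S ~ Binomial(10, 1/2); α is the probability of landing in either tail, P(S ≤ 2) + P(S ≥ 8).
By symmetry, α = 2·P(S ≤ 2) = 2·(1 + 10 + 45)/1024 = 112/1024 = 7/64.

7/64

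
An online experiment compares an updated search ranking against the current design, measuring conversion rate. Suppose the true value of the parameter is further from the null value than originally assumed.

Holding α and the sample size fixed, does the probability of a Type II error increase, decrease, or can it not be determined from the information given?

It decreases.

A bigger departure from H₀ is easier for the test to detect, so it fails to reject less often.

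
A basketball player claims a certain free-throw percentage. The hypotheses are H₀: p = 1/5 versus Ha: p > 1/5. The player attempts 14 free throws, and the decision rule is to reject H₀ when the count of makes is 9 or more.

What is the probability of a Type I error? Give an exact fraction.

The Type I error probability is α = P(X ≥ 9) computed under H₀, where X ~ Binomial(14, 1/5).
P(X ≥ 9) = Σ_{j=9}^{14} C(14,j)·(1/5)^j·(4/5)^{14-j} = 2331113/6103515625.

2331113/6103515625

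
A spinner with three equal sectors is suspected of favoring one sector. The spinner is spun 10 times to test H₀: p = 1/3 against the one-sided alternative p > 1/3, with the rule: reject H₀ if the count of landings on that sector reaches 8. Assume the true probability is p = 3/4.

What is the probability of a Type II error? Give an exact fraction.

124363/262144

β = P(fail to reject H₀ | Ha true) = P(K ≤ 7 | p = 3/4), K ~ Binomial(10, 3/4).
Summing C(10,j)·(3/4)^j·(1/4)^{10-j} for j = 0..7 gives 124363/262144.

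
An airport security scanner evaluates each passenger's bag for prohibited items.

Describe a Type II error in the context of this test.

A Type II error would mean concluding that the bag contains no prohibited items (or at least failing to establish that the bag contains a prohibited item) when in fact the bag contains a prohibited item.

With the conventional null hypothesis that the bag contains no prohibited items:
A Type II error is failing to reject H₀ when H₀ is false.
Here that means letting the bag through when actually the bag contains a prohibited item.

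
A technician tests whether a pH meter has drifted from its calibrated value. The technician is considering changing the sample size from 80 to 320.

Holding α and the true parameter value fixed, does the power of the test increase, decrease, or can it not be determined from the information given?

A larger sample reduces the standard error, pulling the sampling distribution under Ha further from the non-rejection region.
Since power = 1 − β and β decreases, power increases.

It increases.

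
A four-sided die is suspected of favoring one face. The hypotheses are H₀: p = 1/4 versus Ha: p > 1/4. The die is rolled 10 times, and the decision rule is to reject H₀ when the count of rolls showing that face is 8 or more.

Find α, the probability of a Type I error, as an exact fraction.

109/262144

α = P(reject H₀ | H₀ true) = P(S ≥ 8 | p = 1/4), with S ~ Binomial(10, 1/4).
P(S ≥ 8) = Σ_{j=8}^{10} C(10,j)·(1/4)^j·(3/4)^{10-j} = 109/262144.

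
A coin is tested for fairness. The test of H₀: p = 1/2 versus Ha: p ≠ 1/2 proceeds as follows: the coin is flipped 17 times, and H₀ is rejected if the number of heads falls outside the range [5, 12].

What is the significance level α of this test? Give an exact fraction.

α = P(X ≤ 4 or X ≥ 13 | p = 1/2), X ~ Binomial(17, 1/2).
Each tail has probability (1 + 17 + 136 + 680 + 2380)/131072; doubling gives α = 6428/131072 = 1607/32768.

1607/32768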